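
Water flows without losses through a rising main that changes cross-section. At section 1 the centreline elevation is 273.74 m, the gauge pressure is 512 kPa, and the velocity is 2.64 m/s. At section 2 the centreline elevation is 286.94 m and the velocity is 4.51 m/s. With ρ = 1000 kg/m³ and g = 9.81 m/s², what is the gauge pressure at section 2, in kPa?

Pressure head at 1: ψ₁ = P₁/(ρg) = 512×1000 / (1000 × 9.81) = 52.19 m.
Velocity heads: v₁²/2g = 2.64²/19.62 = 0.355 m; v₂²/2g = 4.51²/19.62 = 1.037 m.
Total head H = z₁ + ψ₁ + v₁²/2g = 273.74 + 52.19 + 0.355 = 326.29 m.
ψ₂ = H − z₂ − v₂²/2g = 326.29 − 286.94 − 1.037 = 38.31 m.
P₂ = ρgψ₂ = 1000 × 9.81 × 38.31 ≈ 376 kPa.

P₂ ≈ 376 kPa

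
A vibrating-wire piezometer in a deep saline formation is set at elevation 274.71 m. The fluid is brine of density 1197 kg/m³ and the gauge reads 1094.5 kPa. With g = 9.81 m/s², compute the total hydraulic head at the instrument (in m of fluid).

h ≈ 367.92 m

ψ = P/(ρg) = 1094.5×1000 / (1197 × 9.81) = 93.21 m.
h = z + ψ = 274.71 + 93.21 = 367.92 m.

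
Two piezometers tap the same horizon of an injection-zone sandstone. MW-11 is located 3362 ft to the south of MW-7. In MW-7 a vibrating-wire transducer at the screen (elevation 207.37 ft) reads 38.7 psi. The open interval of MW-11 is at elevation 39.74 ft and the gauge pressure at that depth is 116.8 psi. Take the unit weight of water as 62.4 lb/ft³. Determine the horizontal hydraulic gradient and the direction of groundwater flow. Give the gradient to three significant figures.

i ≈ 0.00375; groundwater flows toward the north

Pressure head at MW-7: ψ = 144·P/γ = 144 × 38.7 / 62.4 = 89.31 ft.
Total head at MW-7: h = z + ψ = 207.37 + 89.31 = 296.68 ft.
Pressure head at MW-11: ψ = 144·P/γ = 144 × 116.8 / 62.4 = 269.54 ft.
Total head at MW-11: h = z + ψ = 39.74 + 269.54 = 309.28 ft.
Head difference: h(MW-7) − h(MW-11) = 296.68 − 309.28 = -12.60 ft.
Hydraulic gradient: i = |Δh| / L = 12.60 / 3362 = 0.00375.
Flow is from higher to lower head: from MW-11 toward MW-7, i.e. toward the north.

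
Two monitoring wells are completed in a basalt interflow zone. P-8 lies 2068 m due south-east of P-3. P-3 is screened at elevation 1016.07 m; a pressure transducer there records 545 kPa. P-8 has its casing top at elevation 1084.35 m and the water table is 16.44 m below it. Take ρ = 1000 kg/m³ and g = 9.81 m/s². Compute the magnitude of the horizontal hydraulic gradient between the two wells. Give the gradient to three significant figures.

i ≈ 0.00180

Pressure head at P-3: ψ = P/(ρg) = 545×1000 / (1000 × 9.81) = 55.56 m.
Total head at P-3: h = z + ψ = 1016.07 + 55.56 = 1071.63 m.
Total head at P-8: h = 1084.35 − 16.44 = 1067.91 m.
Head difference: h(P-3) − h(P-8) = 1071.63 − 1067.91 = 3.72 m.
Hydraulic gradient: i = |Δh| / L = 3.72 / 2068 = 0.00180.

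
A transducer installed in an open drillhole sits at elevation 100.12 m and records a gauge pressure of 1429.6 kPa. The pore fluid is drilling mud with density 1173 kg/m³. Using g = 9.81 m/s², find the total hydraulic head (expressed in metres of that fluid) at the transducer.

ψ = P/(ρg) = 1429.6×1000 / (1173 × 9.81) = 124.24 m.
h = z + ψ = 100.12 + 124.24 = 224.36 m.

h ≈ 224.36 m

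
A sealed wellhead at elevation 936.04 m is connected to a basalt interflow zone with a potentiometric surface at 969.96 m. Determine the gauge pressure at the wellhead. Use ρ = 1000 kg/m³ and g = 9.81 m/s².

Head above the cap: Δh = 969.96 − 936.04 = 33.92 m.
P = ρgΔh = 1000 × 9.81 × 33.92 = 332755 Pa ≈ 333 kPa.

P ≈ 333 kPa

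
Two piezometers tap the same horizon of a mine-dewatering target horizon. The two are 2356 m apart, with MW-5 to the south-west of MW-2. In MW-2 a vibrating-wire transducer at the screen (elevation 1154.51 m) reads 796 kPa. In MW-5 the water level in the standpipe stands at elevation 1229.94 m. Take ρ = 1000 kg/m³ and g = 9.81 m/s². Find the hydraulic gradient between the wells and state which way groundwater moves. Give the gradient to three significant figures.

i ≈ 0.00242; groundwater flows toward the south-west

Pressure head at MW-2: ψ = P/(ρg) = 796×1000 / (1000 × 9.81) = 81.14 m.
Total head at MW-2: h = z + ψ = 1154.51 + 81.14 = 1235.65 m.
Total head at MW-5: h = 1229.94 m (water level in the piezometer is the total head).
Head difference: h(MW-2) − h(MW-5) = 1235.65 − 1229.94 = 5.71 m.
Hydraulic gradient: i = |Δh| / L = 5.71 / 2356 = 0.00242.
Flow is from higher to lower head: from MW-2 toward MW-5, i.e. toward the south-west.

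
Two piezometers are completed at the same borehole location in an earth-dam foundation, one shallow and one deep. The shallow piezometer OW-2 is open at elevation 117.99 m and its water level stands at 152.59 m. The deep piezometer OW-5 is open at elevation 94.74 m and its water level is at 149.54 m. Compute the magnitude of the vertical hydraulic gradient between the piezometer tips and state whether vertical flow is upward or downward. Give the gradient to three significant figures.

Total head at OW-2: h = 152.59 m (water level in the standpipe).
Total head at OW-5: h = 149.54 m.
Δh = h(OW-2) − h(OW-5) = 152.59 − 149.54 = 3.05 m.
Vertical separation Δz = 117.99 − 94.74 = 23.25 m.
|i_v| = |Δh| / Δz = 3.05 / 23.25 = 0.131.
Head is higher in the shallow piezometer, so vertical flow is downward (recharge condition).

|i_v| ≈ 0.131; vertical flow is downward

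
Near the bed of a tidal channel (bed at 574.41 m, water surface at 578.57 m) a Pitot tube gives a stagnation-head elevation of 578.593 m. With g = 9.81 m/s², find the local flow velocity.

Near the bed, under hydrostatic conditions, the piezometric head (z + ψ) equals the free-surface elevation, 578.57 m.
Velocity head = total − piezometric = 578.593 − 578.57 = 0.023 m.
v = √(2g·h_v) = √(2 × 9.81 × 0.023) = 0.672 m/s.

v ≈ 0.672 m/s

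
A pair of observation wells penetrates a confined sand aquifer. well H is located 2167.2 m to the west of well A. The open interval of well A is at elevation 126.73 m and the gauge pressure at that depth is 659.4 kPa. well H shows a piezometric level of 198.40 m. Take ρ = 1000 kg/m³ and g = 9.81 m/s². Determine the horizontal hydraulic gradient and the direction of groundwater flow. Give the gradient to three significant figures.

Pressure head at well A: ψ = P/(ρg) = 659.4×1000 / (1000 × 9.81) = 67.22 m.
Total head at well A: h = z + ψ = 126.73 + 67.22 = 193.95 m.
Total head at well H: h = 198.40 m (water level in the piezometer is the total head).
Head difference: h(well A) − h(well H) = 193.95 − 198.40 = -4.45 m.
Hydraulic gradient: i = |Δh| / L = 4.45 / 2167.2 = 0.00205.
Flow is from higher to lower head: from well H toward well A, i.e. toward the east.

i ≈ 0.00205; groundwater flows toward the east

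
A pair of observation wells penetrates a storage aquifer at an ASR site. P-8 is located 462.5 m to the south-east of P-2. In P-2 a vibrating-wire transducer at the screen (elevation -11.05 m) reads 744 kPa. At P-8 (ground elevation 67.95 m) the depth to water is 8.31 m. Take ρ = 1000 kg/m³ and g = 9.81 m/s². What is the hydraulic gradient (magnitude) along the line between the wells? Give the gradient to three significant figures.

i ≈ 0.0111

Pressure head at P-2: ψ = P/(ρg) = 744×1000 / (1000 × 9.81) = 75.84 m.
Total head at P-2: h = z + ψ = -11.05 + 75.84 = 64.79 m.
Total head at P-8: h = 67.95 − 8.31 = 59.64 m.
Head difference: h(P-2) − h(P-8) = 64.79 − 59.64 = 5.15 m.
Hydraulic gradient: i = |Δh| / L = 5.15 / 462.5 = 0.0111.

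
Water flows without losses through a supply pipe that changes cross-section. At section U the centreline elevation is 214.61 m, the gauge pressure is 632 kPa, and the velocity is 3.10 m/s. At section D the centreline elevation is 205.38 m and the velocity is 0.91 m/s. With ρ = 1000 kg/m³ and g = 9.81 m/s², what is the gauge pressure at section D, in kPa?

Pressure head at U: ψ₁ = P₁/(ρg) = 632×1000 / (1000 × 9.81) = 64.42 m.
Velocity heads: v₁²/2g = 3.10²/19.62 = 0.490 m; v₂²/2g = 0.91²/19.62 = 0.042 m.
Total head H = z₁ + ψ₁ + v₁²/2g = 214.61 + 64.42 + 0.490 = 279.52 m.
ψ₂ = H − z₂ − v₂²/2g = 279.52 − 205.38 − 0.042 = 74.10 m.
P₂ = ρgψ₂ = 1000 × 9.81 × 74.10 ≈ 727 kPa.

P₂ ≈ 727 kPa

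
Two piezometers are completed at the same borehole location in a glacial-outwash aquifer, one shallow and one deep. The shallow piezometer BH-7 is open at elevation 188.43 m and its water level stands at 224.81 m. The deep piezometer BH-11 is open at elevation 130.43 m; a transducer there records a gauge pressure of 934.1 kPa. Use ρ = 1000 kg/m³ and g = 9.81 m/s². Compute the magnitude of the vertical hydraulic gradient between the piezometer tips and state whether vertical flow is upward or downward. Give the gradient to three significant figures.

|i_v| ≈ 0.0145; vertical flow is upward

Total head at BH-7: h = 224.81 m (water level in the standpipe).
Pressure head at BH-11: ψ = P/(ρg) = 934.1×1000 / (1000 × 9.81) = 95.22 m.
Total head at BH-11: h = z + ψ = 130.43 + 95.22 = 225.65 m.
Δh = h(BH-7) − h(BH-11) = 224.81 − 225.65 = -0.84 m.
Vertical separation Δz = 188.43 − 130.43 = 58.00 m.
|i_v| = |Δh| / Δz = 0.84 / 58.00 = 0.0145.
Head is higher in the deep piezometer, so vertical flow is upward (discharge condition).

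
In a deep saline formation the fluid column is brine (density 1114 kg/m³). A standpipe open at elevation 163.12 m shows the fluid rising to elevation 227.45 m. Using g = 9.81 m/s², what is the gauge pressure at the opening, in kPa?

Pressure head ψ = h − z = 227.45 − 163.12 = 64.33 m.
P = ρgψ = 1114 × 9.81 × 64.33 = 703020 Pa ≈ 703 kPa.

P ≈ 703 kPa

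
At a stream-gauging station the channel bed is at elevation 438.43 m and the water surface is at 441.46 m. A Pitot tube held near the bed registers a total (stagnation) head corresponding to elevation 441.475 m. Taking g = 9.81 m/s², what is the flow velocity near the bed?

v ≈ 0.542 m/s

Near the bed, under hydrostatic conditions, the piezometric head (z + ψ) equals the free-surface elevation, 441.46 m.
Velocity head = total − piezometric = 441.475 − 441.46 = 0.015 m.
v = √(2g·h_v) = √(2 × 9.81 × 0.015) = 0.542 m/s.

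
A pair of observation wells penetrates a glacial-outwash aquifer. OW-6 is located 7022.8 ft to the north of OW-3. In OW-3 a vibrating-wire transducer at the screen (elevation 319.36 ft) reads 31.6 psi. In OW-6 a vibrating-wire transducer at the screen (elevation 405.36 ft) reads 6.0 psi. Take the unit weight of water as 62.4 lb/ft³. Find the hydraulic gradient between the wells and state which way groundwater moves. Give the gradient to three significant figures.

Pressure head at OW-3: ψ = 144·P/γ = 144 × 31.6 / 62.4 = 72.92 ft.
Total head at OW-3: h = z + ψ = 319.36 + 72.92 = 392.28 ft.
Pressure head at OW-6: ψ = 144·P/γ = 144 × 6.0 / 62.4 = 13.85 ft.
Total head at OW-6: h = z + ψ = 405.36 + 13.85 = 419.21 ft.
Head difference: h(OW-3) − h(OW-6) = 392.28 − 419.21 = -26.93 ft.
Hydraulic gradient: i = |Δh| / L = 26.93 / 7022.8 = 0.00383.
Flow is from higher to lower head: from OW-6 toward OW-3, i.e. toward the south.

i ≈ 0.00383; groundwater flows toward the south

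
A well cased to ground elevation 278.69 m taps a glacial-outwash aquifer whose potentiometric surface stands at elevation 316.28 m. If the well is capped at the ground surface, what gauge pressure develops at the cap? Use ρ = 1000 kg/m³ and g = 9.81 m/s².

P ≈ 369 kPa

Head above the cap: Δh = 316.28 − 278.69 = 37.59 m.
P = ρgΔh = 1000 × 9.81 × 37.59 = 368758 Pa ≈ 369 kPa.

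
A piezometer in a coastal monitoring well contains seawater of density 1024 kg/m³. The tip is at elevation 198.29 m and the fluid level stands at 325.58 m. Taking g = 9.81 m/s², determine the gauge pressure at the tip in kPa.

P ≈ 1280 kPa

Pressure head ψ = h − z = 325.58 − 198.29 = 127.29 m.
P = ρgψ = 1024 × 9.81 × 127.29 = 1278684 Pa ≈ 1280 kPa.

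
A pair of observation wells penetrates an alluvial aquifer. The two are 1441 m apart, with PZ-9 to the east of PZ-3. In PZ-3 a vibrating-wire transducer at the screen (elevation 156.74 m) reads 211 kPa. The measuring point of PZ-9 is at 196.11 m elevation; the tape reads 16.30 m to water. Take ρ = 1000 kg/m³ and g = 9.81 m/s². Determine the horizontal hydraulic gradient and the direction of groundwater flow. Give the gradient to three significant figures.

Pressure head at PZ-3: ψ = P/(ρg) = 211×1000 / (1000 × 9.81) = 21.51 m.
Total head at PZ-3: h = z + ψ = 156.74 + 21.51 = 178.25 m.
Total head at PZ-9: h = 196.11 − 16.30 = 179.81 m.
Head difference: h(PZ-3) − h(PZ-9) = 178.25 − 179.81 = -1.56 m.
Hydraulic gradient: i = |Δh| / L = 1.56 / 1441 = 0.00108.
Flow is from higher to lower head: from PZ-9 toward PZ-3, i.e. toward the west.

i ≈ 0.00108; groundwater flows toward the west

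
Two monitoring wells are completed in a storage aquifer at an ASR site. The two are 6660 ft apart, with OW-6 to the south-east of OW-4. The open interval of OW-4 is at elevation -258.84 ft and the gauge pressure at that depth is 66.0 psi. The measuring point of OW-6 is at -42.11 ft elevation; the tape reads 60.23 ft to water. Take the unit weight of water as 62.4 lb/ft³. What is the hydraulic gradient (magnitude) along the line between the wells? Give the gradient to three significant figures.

Pressure head at OW-4: ψ = 144·P/γ = 144 × 66.0 / 62.4 = 152.31 ft.
Total head at OW-4: h = z + ψ = -258.84 + 152.31 = -106.53 ft.
Total head at OW-6: h = -42.11 − 60.23 = -102.34 ft.
Head difference: h(OW-4) − h(OW-6) = -106.53 − (-102.34) = -4.19 ft.
Hydraulic gradient: i = |Δh| / L = 4.19 / 6660 = 0.000629.

i ≈ 0.000629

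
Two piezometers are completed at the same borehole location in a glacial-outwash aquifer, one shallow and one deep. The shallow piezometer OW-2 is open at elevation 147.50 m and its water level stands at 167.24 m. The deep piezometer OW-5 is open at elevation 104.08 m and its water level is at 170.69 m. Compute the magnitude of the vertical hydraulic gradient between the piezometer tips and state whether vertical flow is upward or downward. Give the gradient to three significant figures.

Total head at OW-2: h = 167.24 m (water level in the standpipe).
Total head at OW-5: h = 170.69 m.
Δh = h(OW-2) − h(OW-5) = 167.24 − 170.69 = -3.45 m.
Vertical separation Δz = 147.50 − 104.08 = 43.42 m.
|i_v| = |Δh| / Δz = 3.45 / 43.42 = 0.0795.
Head is higher in the deep piezometer, so vertical flow is upward (discharge condition).

|i_v| ≈ 0.0795; vertical flow is upward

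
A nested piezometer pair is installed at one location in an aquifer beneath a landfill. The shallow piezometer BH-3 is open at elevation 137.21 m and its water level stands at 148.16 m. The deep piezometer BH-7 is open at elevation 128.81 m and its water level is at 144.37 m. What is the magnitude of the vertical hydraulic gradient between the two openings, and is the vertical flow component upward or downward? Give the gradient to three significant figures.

Total head at BH-3: h = 148.16 m (water level in the standpipe).
Total head at BH-7: h = 144.37 m.
Δh = h(BH-3) − h(BH-7) = 148.16 − 144.37 = 3.79 m.
Vertical separation Δz = 137.21 − 128.81 = 8.40 m.
|i_v| = |Δh| / Δz = 3.79 / 8.40 = 0.451.
Head is higher in the shallow piezometer, so vertical flow is downward (recharge condition).

|i_v| ≈ 0.451; vertical flow is downward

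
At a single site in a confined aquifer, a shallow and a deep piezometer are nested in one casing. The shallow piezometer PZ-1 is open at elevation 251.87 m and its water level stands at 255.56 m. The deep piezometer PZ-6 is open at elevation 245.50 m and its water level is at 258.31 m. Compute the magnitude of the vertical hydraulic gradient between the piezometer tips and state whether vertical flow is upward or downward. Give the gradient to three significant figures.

Total head at PZ-1: h = 255.56 m (water level in the standpipe).
Total head at PZ-6: h = 258.31 m.
Δh = h(PZ-1) − h(PZ-6) = 255.56 − 258.31 = -2.75 m.
Vertical separation Δz = 251.87 − 245.50 = 6.37 m.
|i_v| = |Δh| / Δz = 2.75 / 6.37 = 0.432.
Head is higher in the deep piezometer, so vertical flow is upward (discharge condition).

|i_v| ≈ 0.432; vertical flow is upward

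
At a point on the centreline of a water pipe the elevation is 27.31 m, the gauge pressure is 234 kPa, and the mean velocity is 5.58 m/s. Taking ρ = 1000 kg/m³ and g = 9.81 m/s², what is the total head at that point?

Pressure head ψ = P/(ρg) = 234×1000 / (1000 × 9.81) = 23.85 m.
Velocity head = v²/(2g) = 5.58² / (2 × 9.81) = 1.587 m.
h = z + ψ + v²/(2g) = 27.31 + 23.85 + 1.587 = 52.75 m.

h ≈ 52.75 m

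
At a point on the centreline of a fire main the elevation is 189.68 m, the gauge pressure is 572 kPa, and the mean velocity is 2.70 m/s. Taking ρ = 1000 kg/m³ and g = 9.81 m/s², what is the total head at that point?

h ≈ 248.36 m

Pressure head ψ = P/(ρg) = 572×1000 / (1000 × 9.81) = 58.31 m.
Velocity head = v²/(2g) = 2.70² / (2 × 9.81) = 0.372 m.
h = z + ψ + v²/(2g) = 189.68 + 58.31 + 0.372 = 248.36 m.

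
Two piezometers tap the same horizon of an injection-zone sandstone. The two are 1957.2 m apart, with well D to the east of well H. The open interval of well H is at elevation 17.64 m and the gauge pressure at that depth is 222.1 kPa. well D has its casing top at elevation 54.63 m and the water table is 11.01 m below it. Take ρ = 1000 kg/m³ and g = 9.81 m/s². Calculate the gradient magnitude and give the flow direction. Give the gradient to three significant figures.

i ≈ 0.00171; groundwater flows toward the west

Pressure head at well H: ψ = P/(ρg) = 222.1×1000 / (1000 × 9.81) = 22.64 m.
Total head at well H: h = z + ψ = 17.64 + 22.64 = 40.28 m.
Total head at well D: h = 54.63 − 11.01 = 43.62 m.
Head difference: h(well H) − h(well D) = 40.28 − 43.62 = -3.34 m.
Hydraulic gradient: i = |Δh| / L = 3.34 / 1957.2 = 0.00171.
Flow is from higher to lower head: from well D toward well H, i.e. toward the west.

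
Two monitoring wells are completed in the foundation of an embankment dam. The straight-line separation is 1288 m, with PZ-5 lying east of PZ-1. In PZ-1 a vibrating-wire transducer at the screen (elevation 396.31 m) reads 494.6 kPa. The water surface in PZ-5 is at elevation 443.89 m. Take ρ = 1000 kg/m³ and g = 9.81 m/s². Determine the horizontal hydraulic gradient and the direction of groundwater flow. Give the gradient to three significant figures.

i ≈ 0.00220; groundwater flows toward the east

Pressure head at PZ-1: ψ = P/(ρg) = 494.6×1000 / (1000 × 9.81) = 50.42 m.
Total head at PZ-1: h = z + ψ = 396.31 + 50.42 = 446.73 m.
Total head at PZ-5: h = 443.89 m (water level in the piezometer is the total head).
Head difference: h(PZ-1) − h(PZ-5) = 446.73 − 443.89 = 2.84 m.
Hydraulic gradient: i = |Δh| / L = 2.84 / 1288 = 0.00220.
Flow is from higher to lower head: from PZ-1 toward PZ-5, i.e. toward the east.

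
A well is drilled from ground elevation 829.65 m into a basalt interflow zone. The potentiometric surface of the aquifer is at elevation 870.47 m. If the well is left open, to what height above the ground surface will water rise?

≈ 40.82 m above ground

Water rises to the potentiometric surface, so the rise above ground = 870.47 − 829.65 = 40.82 m.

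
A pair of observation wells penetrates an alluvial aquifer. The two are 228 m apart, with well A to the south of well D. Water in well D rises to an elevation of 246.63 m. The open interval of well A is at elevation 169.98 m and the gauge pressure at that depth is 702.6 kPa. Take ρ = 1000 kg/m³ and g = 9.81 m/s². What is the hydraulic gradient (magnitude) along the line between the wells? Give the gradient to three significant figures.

Total head at well D: h = 246.63 m (water level in the piezometer is the total head).
Pressure head at well A: ψ = P/(ρg) = 702.6×1000 / (1000 × 9.81) = 71.62 m.
Total head at well A: h = z + ψ = 169.98 + 71.62 = 241.60 m.
Head difference: h(well D) − h(well A) = 246.63 − 241.60 = 5.03 m.
Hydraulic gradient: i = |Δh| / L = 5.03 / 228 = 0.0221.

i ≈ 0.0221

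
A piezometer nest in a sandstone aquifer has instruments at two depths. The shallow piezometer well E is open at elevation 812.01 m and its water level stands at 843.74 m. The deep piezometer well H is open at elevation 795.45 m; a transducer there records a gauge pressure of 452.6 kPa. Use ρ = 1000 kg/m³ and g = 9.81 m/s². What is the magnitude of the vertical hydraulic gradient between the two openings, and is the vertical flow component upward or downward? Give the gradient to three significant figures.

Total head at well E: h = 843.74 m (water level in the standpipe).
Pressure head at well H: ψ = P/(ρg) = 452.6×1000 / (1000 × 9.81) = 46.14 m.
Total head at well H: h = z + ψ = 795.45 + 46.14 = 841.59 m.
Δh = h(well E) − h(well H) = 843.74 − 841.59 = 2.15 m.
Vertical separation Δz = 812.01 − 795.45 = 16.56 m.
|i_v| = |Δh| / Δz = 2.15 / 16.56 = 0.130.
Head is higher in the shallow piezometer, so vertical flow is downward (recharge condition).

|i_v| ≈ 0.130; vertical flow is downward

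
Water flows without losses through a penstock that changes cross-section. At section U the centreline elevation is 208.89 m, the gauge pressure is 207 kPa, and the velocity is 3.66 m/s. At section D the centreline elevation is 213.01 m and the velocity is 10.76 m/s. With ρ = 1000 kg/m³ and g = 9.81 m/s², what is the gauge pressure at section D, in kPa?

Pressure head at U: ψ₁ = P₁/(ρg) = 207×1000 / (1000 × 9.81) = 21.10 m.
Velocity heads: v₁²/2g = 3.66²/19.62 = 0.683 m; v₂²/2g = 10.76²/19.62 = 5.901 m.
Total head H = z₁ + ψ₁ + v₁²/2g = 208.89 + 21.10 + 0.683 = 230.67 m.
ψ₂ = H − z₂ − v₂²/2g = 230.67 − 213.01 − 5.901 = 11.76 m.
P₂ = ρgψ₂ = 1000 × 9.81 × 11.76 ≈ 115 kPa.

P₂ ≈ 115 kPa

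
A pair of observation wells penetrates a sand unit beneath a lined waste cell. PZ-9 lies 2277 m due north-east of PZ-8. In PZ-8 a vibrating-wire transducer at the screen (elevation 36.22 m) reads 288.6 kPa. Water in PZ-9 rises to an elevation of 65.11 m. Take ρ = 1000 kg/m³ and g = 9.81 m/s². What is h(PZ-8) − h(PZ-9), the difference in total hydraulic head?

Δh ≈ 0.53 m

Pressure head at PZ-8: ψ = P/(ρg) = 288.6×1000 / (1000 × 9.81) = 29.42 m.
Total head at PZ-8: h = z + ψ = 36.22 + 29.42 = 65.64 m.
Total head at PZ-9: h = 65.11 m (water level in the piezometer is the total head).
Head difference: h(PZ-8) − h(PZ-9) = 65.64 − 65.11 = 0.53 m.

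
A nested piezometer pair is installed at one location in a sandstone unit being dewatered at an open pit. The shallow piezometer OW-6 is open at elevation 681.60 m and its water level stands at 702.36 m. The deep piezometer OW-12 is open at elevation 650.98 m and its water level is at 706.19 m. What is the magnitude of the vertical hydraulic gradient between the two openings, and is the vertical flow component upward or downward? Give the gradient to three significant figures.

Total head at OW-6: h = 702.36 m (water level in the standpipe).
Total head at OW-12: h = 706.19 m.
Δh = h(OW-6) − h(OW-12) = 702.36 − 706.19 = -3.83 m.
Vertical separation Δz = 681.60 − 650.98 = 30.62 m.
|i_v| = |Δh| / Δz = 3.83 / 30.62 = 0.125.
Head is higher in the deep piezometer, so vertical flow is upward (discharge condition).

|i_v| ≈ 0.125; vertical flow is upward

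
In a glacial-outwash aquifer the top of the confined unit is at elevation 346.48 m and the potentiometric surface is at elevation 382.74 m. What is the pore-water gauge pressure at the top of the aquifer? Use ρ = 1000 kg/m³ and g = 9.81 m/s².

Pressure head at the aquifer top: ψ = h − z = 382.74 − 346.48 = 36.26 m.
P = ρgψ = 1000 × 9.81 × 36.26 = 355711 Pa ≈ 356 kPa.

P ≈ 356 kPa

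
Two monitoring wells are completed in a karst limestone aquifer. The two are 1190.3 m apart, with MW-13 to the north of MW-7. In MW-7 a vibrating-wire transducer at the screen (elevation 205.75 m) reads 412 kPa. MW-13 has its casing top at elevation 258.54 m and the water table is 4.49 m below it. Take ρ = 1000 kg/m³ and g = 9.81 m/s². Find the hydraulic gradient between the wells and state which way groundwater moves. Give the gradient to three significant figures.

i ≈ 0.00529; groundwater flows toward the south

Pressure head at MW-7: ψ = P/(ρg) = 412×1000 / (1000 × 9.81) = 42.00 m.
Total head at MW-7: h = z + ψ = 205.75 + 42.00 = 247.75 m.
Total head at MW-13: h = 258.54 − 4.49 = 254.05 m.
Head difference: h(MW-7) − h(MW-13) = 247.75 − 254.05 = -6.30 m.
Hydraulic gradient: i = |Δh| / L = 6.30 / 1190.3 = 0.00529.
Flow is from higher to lower head: from MW-13 toward MW-7, i.e. toward the south.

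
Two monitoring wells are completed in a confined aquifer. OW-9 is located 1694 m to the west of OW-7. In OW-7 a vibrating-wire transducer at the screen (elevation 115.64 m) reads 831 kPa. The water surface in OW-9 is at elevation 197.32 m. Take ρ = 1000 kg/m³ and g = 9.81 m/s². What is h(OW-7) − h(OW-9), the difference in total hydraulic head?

Δh ≈ 3.03 m

Pressure head at OW-7: ψ = P/(ρg) = 831×1000 / (1000 × 9.81) = 84.71 m.
Total head at OW-7: h = z + ψ = 115.64 + 84.71 = 200.35 m.
Total head at OW-9: h = 197.32 m (water level in the piezometer is the total head).
Head difference: h(OW-7) − h(OW-9) = 200.35 − 197.32 = 3.03 m.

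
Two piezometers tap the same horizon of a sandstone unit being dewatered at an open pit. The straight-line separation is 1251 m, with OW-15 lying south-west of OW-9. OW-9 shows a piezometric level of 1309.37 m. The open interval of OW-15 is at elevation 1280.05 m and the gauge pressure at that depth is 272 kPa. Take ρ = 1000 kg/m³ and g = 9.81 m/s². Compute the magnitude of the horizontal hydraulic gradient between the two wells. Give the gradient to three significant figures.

i ≈ 0.00127

Total head at OW-9: h = 1309.37 m (water level in the piezometer is the total head).
Pressure head at OW-15: ψ = P/(ρg) = 272×1000 / (1000 × 9.81) = 27.73 m.
Total head at OW-15: h = z + ψ = 1280.05 + 27.73 = 1307.78 m.
Head difference: h(OW-9) − h(OW-15) = 1309.37 − 1307.78 = 1.59 m.
Hydraulic gradient: i = |Δh| / L = 1.59 / 1251 = 0.00127.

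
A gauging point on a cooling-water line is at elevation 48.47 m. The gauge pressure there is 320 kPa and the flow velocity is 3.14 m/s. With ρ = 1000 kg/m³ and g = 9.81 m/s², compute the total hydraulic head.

h ≈ 81.59 m

Pressure head ψ = P/(ρg) = 320×1000 / (1000 × 9.81) = 32.62 m.
Velocity head = v²/(2g) = 3.14² / (2 × 9.81) = 0.503 m.
h = z + ψ + v²/(2g) = 48.47 + 32.62 + 0.503 = 81.59 m.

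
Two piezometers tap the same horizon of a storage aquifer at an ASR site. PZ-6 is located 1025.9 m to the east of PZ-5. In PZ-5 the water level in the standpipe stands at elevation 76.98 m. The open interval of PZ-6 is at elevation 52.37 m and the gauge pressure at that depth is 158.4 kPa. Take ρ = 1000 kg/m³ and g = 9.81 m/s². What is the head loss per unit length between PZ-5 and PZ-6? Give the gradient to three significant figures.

Total head at PZ-5: h = 76.98 m (water level in the piezometer is the total head).
Pressure head at PZ-6: ψ = P/(ρg) = 158.4×1000 / (1000 × 9.81) = 16.15 m.
Total head at PZ-6: h = z + ψ = 52.37 + 16.15 = 68.52 m.
Head difference: h(PZ-5) − h(PZ-6) = 76.98 − 68.52 = 8.46 m.
Hydraulic gradient: i = |Δh| / L = 8.46 / 1025.9 = 0.00825.

i ≈ 0.00825 m/m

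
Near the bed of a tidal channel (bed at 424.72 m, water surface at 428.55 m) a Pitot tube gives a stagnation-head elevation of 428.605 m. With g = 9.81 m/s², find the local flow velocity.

Near the bed, under hydrostatic conditions, the piezometric head (z + ψ) equals the free-surface elevation, 428.55 m.
Velocity head = total − piezometric = 428.605 − 428.55 = 0.055 m.
v = √(2g·h_v) = √(2 × 9.81 × 0.055) = 1.04 m/s.

v ≈ 1.04 m/s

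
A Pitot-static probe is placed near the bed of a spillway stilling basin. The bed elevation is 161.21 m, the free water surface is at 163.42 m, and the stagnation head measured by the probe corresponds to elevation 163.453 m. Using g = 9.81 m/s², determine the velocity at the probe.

Near the bed, under hydrostatic conditions, the piezometric head (z + ψ) equals the free-surface elevation, 163.42 m.
Velocity head = total − piezometric = 163.453 − 163.42 = 0.033 m.
v = √(2g·h_v) = √(2 × 9.81 × 0.033) = 0.805 m/s.

v ≈ 0.805 m/s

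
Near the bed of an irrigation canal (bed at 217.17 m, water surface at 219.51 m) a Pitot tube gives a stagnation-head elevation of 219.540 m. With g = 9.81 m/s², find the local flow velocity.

Near the bed, under hydrostatic conditions, the piezometric head (z + ψ) equals the free-surface elevation, 219.51 m.
Velocity head = total − piezometric = 219.540 − 219.51 = 0.030 m.
v = √(2g·h_v) = √(2 × 9.81 × 0.030) = 0.767 m/s.

v ≈ 0.767 m/s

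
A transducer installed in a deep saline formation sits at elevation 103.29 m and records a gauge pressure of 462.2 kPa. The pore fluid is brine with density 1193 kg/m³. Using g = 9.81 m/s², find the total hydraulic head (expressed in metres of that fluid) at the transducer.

h ≈ 142.78 m

ψ = P/(ρg) = 462.2×1000 / (1193 × 9.81) = 39.49 m.
h = z + ψ = 103.29 + 39.49 = 142.78 m.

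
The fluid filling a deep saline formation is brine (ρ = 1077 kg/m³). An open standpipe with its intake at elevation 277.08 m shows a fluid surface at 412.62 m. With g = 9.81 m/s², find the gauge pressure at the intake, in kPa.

P ≈ 1430 kPa

Pressure head ψ = h − z = 412.62 − 277.08 = 135.54 m.
P = ρgψ = 1077 × 9.81 × 135.54 = 1432030 Pa ≈ 1430 kPa.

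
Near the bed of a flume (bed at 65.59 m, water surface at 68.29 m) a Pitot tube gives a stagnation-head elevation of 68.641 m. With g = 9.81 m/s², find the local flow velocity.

v ≈ 2.62 m/s

Near the bed, under hydrostatic conditions, the piezometric head (z + ψ) equals the free-surface elevation, 68.29 m.
Velocity head = total − piezometric = 68.641 − 68.29 = 0.351 m.
v = √(2g·h_v) = √(2 × 9.81 × 0.351) = 2.62 m/s.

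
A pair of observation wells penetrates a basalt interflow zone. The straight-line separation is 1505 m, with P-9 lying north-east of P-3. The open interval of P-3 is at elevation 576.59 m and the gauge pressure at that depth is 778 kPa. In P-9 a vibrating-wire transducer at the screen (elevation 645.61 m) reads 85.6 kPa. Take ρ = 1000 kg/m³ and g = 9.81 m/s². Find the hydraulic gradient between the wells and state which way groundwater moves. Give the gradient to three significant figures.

Pressure head at P-3: ψ = P/(ρg) = 778×1000 / (1000 × 9.81) = 79.31 m.
Total head at P-3: h = z + ψ = 576.59 + 79.31 = 655.90 m.
Pressure head at P-9: ψ = P/(ρg) = 85.6×1000 / (1000 × 9.81) = 8.73 m.
Total head at P-9: h = z + ψ = 645.61 + 8.73 = 654.34 m.
Head difference: h(P-3) − h(P-9) = 655.90 − 654.34 = 1.56 m.
Hydraulic gradient: i = |Δh| / L = 1.56 / 1505 = 0.00104.
Flow is from higher to lower head: from P-3 toward P-9, i.e. toward the north-east.

i ≈ 0.00104; groundwater flows toward the north-east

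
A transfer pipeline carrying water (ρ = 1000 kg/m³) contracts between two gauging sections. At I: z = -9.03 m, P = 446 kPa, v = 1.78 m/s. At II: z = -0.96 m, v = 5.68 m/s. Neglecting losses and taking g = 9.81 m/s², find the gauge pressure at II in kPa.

P₂ ≈ 352 kPa

Pressure head at I: ψ₁ = P₁/(ρg) = 446×1000 / (1000 × 9.81) = 45.46 m.
Velocity heads: v₁²/2g = 1.78²/19.62 = 0.161 m; v₂²/2g = 5.68²/19.62 = 1.644 m.
Total head H = z₁ + ψ₁ + v₁²/2g = -9.03 + 45.46 + 0.161 = 36.59 m.
ψ₂ = H − z₂ − v₂²/2g = 36.59 − (-0.96) − 1.644 = 35.91 m.
P₂ = ρgψ₂ = 1000 × 9.81 × 35.91 ≈ 352 kPa.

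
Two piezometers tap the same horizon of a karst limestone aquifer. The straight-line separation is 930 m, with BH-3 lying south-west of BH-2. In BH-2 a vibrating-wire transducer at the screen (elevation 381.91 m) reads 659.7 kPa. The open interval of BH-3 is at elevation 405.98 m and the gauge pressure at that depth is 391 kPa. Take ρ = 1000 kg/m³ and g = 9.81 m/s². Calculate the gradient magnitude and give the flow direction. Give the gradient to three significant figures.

Pressure head at BH-2: ψ = P/(ρg) = 659.7×1000 / (1000 × 9.81) = 67.25 m.
Total head at BH-2: h = z + ψ = 381.91 + 67.25 = 449.16 m.
Pressure head at BH-3: ψ = P/(ρg) = 391×1000 / (1000 × 9.81) = 39.86 m.
Total head at BH-3: h = z + ψ = 405.98 + 39.86 = 445.84 m.
Head difference: h(BH-2) − h(BH-3) = 449.16 − 445.84 = 3.32 m.
Hydraulic gradient: i = |Δh| / L = 3.32 / 930 = 0.00357.
Flow is from higher to lower head: from BH-2 toward BH-3, i.e. toward the south-west.

i ≈ 0.00357; groundwater flows toward the south-west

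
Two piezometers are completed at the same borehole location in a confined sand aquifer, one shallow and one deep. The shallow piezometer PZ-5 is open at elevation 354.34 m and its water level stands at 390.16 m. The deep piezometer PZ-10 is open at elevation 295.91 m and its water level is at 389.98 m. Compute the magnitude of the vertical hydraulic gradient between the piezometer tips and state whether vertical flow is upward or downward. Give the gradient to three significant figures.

|i_v| ≈ 0.00308; vertical flow is downward

Total head at PZ-5: h = 390.16 m (water level in the standpipe).
Total head at PZ-10: h = 389.98 m.
Δh = h(PZ-5) − h(PZ-10) = 390.16 − 389.98 = 0.18 m.
Vertical separation Δz = 354.34 − 295.91 = 58.43 m.
|i_v| = |Δh| / Δz = 0.18 / 58.43 = 0.00308.
Head is higher in the shallow piezometer, so vertical flow is downward (recharge condition).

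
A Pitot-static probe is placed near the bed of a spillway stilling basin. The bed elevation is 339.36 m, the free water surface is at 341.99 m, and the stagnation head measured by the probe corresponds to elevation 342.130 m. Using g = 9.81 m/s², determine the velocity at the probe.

v ≈ 1.66 m/s

Near the bed, under hydrostatic conditions, the piezometric head (z + ψ) equals the free-surface elevation, 341.99 m.
Velocity head = total − piezometric = 342.130 − 341.99 = 0.140 m.
v = √(2g·h_v) = √(2 × 9.81 × 0.140) = 1.66 m/s.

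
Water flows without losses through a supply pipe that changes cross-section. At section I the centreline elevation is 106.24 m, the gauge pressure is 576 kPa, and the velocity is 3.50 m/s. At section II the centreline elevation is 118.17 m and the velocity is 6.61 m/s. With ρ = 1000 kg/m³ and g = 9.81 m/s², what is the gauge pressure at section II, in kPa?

Pressure head at I: ψ₁ = P₁/(ρg) = 576×1000 / (1000 × 9.81) = 58.72 m.
Velocity heads: v₁²/2g = 3.50²/19.62 = 0.624 m; v₂²/2g = 6.61²/19.62 = 2.227 m.
Total head H = z₁ + ψ₁ + v₁²/2g = 106.24 + 58.72 + 0.624 = 165.58 m.
ψ₂ = H − z₂ − v₂²/2g = 165.58 − 118.17 − 2.227 = 45.18 m.
P₂ = ρgψ₂ = 1000 × 9.81 × 45.18 ≈ 443 kPa.

P₂ ≈ 443 kPa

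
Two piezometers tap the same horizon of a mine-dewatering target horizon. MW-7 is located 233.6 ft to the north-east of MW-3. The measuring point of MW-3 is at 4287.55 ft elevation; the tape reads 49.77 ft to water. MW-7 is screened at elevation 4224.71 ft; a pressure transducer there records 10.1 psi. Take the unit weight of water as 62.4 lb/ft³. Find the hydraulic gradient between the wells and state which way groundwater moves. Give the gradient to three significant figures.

Total head at MW-3: h = 4287.55 − 49.77 = 4237.78 ft.
Pressure head at MW-7: ψ = 144·P/γ = 144 × 10.1 / 62.4 = 23.31 ft.
Total head at MW-7: h = z + ψ = 4224.71 + 23.31 = 4248.02 ft.
Head difference: h(MW-3) − h(MW-7) = 4237.78 − 4248.02 = -10.24 ft.
Hydraulic gradient: i = |Δh| / L = 10.24 / 233.6 = 0.0438.
Flow is from higher to lower head: from MW-7 toward MW-3, i.e. toward the south-west.

i ≈ 0.0438; groundwater flows toward the south-west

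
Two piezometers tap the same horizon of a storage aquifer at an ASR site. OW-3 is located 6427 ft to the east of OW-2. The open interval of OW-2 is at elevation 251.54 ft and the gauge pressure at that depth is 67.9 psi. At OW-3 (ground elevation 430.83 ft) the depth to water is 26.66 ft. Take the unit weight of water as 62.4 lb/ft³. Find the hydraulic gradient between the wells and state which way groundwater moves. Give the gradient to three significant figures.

Pressure head at OW-2: ψ = 144·P/γ = 144 × 67.9 / 62.4 = 156.69 ft.
Total head at OW-2: h = z + ψ = 251.54 + 156.69 = 408.23 ft.
Total head at OW-3: h = 430.83 − 26.66 = 404.17 ft.
Head difference: h(OW-2) − h(OW-3) = 408.23 − 404.17 = 4.06 ft.
Hydraulic gradient: i = |Δh| / L = 4.06 / 6427 = 0.000632.
Flow is from higher to lower head: from OW-2 toward OW-3, i.e. toward the east.

i ≈ 0.000632; groundwater flows toward the east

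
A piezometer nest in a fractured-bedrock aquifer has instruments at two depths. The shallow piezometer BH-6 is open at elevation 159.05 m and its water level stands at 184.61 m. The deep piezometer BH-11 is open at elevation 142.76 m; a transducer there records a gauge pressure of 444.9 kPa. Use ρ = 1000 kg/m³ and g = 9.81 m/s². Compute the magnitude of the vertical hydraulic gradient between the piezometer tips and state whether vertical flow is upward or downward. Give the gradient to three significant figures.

Total head at BH-6: h = 184.61 m (water level in the standpipe).
Pressure head at BH-11: ψ = P/(ρg) = 444.9×1000 / (1000 × 9.81) = 45.35 m.
Total head at BH-11: h = z + ψ = 142.76 + 45.35 = 188.11 m.
Δh = h(BH-6) − h(BH-11) = 184.61 − 188.11 = -3.50 m.
Vertical separation Δz = 159.05 − 142.76 = 16.29 m.
|i_v| = |Δh| / Δz = 3.50 / 16.29 = 0.215.
Head is higher in the deep piezometer, so vertical flow is upward (discharge condition).

|i_v| ≈ 0.215; vertical flow is upward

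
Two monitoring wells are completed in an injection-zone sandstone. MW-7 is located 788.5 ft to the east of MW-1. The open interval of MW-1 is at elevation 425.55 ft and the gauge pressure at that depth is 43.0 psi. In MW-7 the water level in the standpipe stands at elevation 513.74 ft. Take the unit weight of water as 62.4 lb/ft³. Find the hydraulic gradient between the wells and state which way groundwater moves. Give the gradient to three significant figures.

i ≈ 0.0140; groundwater flows toward the east

Pressure head at MW-1: ψ = 144·P/γ = 144 × 43.0 / 62.4 = 99.23 ft.
Total head at MW-1: h = z + ψ = 425.55 + 99.23 = 524.78 ft.
Total head at MW-7: h = 513.74 ft (water level in the piezometer is the total head).
Head difference: h(MW-1) − h(MW-7) = 524.78 − 513.74 = 11.04 ft.
Hydraulic gradient: i = |Δh| / L = 11.04 / 788.5 = 0.0140.
Flow is from higher to lower head: from MW-1 toward MW-7, i.e. toward the east.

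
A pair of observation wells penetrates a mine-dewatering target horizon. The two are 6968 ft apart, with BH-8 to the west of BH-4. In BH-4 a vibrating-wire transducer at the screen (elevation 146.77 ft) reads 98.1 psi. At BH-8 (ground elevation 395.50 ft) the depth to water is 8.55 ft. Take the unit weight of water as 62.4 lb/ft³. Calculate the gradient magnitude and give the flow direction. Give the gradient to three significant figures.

Pressure head at BH-4: ψ = 144·P/γ = 144 × 98.1 / 62.4 = 226.38 ft.
Total head at BH-4: h = z + ψ = 146.77 + 226.38 = 373.15 ft.
Total head at BH-8: h = 395.50 − 8.55 = 386.95 ft.
Head difference: h(BH-4) − h(BH-8) = 373.15 − 386.95 = -13.80 ft.
Hydraulic gradient: i = |Δh| / L = 13.80 / 6968 = 0.00198.
Flow is from higher to lower head: from BH-8 toward BH-4, i.e. toward the east.

i ≈ 0.00198; groundwater flows toward the east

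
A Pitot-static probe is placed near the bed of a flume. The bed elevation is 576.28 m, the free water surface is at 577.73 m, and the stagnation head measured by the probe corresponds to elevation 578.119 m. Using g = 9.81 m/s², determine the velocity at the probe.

Near the bed, under hydrostatic conditions, the piezometric head (z + ψ) equals the free-surface elevation, 577.73 m.
Velocity head = total − piezometric = 578.119 − 577.73 = 0.389 m.
v = √(2g·h_v) = √(2 × 9.81 × 0.389) = 2.76 m/s.

v ≈ 2.76 m/s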